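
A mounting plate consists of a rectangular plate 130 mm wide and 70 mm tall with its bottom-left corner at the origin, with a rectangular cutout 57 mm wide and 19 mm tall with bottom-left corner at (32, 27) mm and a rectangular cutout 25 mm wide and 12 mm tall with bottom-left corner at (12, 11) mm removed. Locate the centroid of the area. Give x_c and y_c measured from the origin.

plate: A = 130 × 70 = 9100.00, centroid at (65.00, 35.00).
hole 1: A = −(57 × 19) = -1083.00, centroid at (60.50, 36.50).
hole 2: A = −(25 × 12) = -300.00, centroid at (24.50, 17.00).
ΣA = 7717.00 mm²
ΣAx_c = (9100.00)(65.00) + (-1083.00)(60.50) + (-300.00)(24.50) = 518628.50 mm³
ΣAy_c = (9100.00)(35.00) + (-1083.00)(36.50) + (-300.00)(17.00) = 273870.50 mm³
x_c = 518628.50 / 7717.00 = 67.21 mm
y_c = 273870.50 / 7717.00 = 35.49 mm

x_c = 67.21 mm, y_c = 35.49 mm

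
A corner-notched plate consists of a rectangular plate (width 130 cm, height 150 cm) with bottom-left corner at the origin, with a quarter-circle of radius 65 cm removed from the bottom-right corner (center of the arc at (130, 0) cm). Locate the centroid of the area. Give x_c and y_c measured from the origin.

plate: A = 130 × 150 = 19500.00, centroid at (65.00, 75.00).
removed quarter-circle: A = −¼π·65² = -3318.31, centroid at (102.41, 27.59).
ΣA = 16181.69 cm², ΣAx_c = 927661.73 cm³, ΣAy_c = 1370958.33 cm³.
x_c = 927661.73/16181.69 = 57.33 cm; y_c = 1370958.33/16181.69 = 84.72 cm.

x_c = 57.33 cm, y_c = 84.72 cm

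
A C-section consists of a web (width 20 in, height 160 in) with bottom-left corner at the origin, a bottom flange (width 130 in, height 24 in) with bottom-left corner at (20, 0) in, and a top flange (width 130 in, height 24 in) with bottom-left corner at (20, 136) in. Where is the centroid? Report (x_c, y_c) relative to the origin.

web: A = 20 × 160 = 3200.00, centroid at (10.00, 80.00).
bottom flange: A = 130 × 24 = 3120.00, centroid at (85.00, 12.00).
top flange: A = 130 × 24 = 3120.00, centroid at (85.00, 148.00).
ΣA = 9440.00 in²
ΣAx_c = (3200.00)(10.00) + (3120.00)(85.00) + (3120.00)(85.00) = 562400.00 in³
ΣAy_c = (3200.00)(80.00) + (3120.00)(12.00) + (3120.00)(148.00) = 755200.00 in³
x_c = 562400.00 / 9440.00 = 59.58 in
y_c = 755200.00 / 9440.00 = 80.00 in

x_c = 59.58 in, y_c = 80.00 in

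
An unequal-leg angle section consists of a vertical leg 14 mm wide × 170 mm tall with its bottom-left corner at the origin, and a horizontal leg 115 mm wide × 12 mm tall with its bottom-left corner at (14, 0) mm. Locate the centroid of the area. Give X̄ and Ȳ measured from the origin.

X̄ = 30.67 mm, Ȳ = 56.01 mm

Part | A | x̄ᵢ | ȳᵢ | A·x̄ᵢ | A·ȳᵢ
vertical leg | 2380.00 | 7.00 | 85.00 | 16660.00 | 202300.00
horizontal leg | 1380.00 | 71.50 | 6.00 | 98670.00 | 8280.00
Σ | 3760.00 |  |  | 115330.00 | 210580.00
X̄ = 115330.00 / 3760.00 = 30.67 mm
Ȳ = 210580.00 / 3760.00 = 56.01 mm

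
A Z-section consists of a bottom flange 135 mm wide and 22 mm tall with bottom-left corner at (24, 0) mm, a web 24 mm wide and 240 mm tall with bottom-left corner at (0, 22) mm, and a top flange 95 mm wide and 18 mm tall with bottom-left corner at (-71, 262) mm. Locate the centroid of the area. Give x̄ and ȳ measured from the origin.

x̄ = 28.80 mm, ȳ = 125.86 mm

Part | A | x̄ᵢ | ȳᵢ | A·x̄ᵢ | A·ȳᵢ
bottom flange | 2970.00 | 91.50 | 11.00 | 271755.00 | 32670.00
web | 5760.00 | 12.00 | 142.00 | 69120.00 | 817920.00
top flange | 1710.00 | -23.50 | 271.00 | -40185.00 | 463410.00
Σ | 10440.00 |  |  | 300690.00 | 1314000.00
x̄ = 300690.00 / 10440.00 = 28.80 mm
ȳ = 1314000.00 / 10440.00 = 125.86 mm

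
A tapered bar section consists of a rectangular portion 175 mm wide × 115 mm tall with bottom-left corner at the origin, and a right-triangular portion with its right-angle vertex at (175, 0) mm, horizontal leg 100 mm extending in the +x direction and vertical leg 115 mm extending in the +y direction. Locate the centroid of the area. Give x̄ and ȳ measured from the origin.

x̄ = 114.35 mm, ȳ = 53.24 mm

rectangular portion: A = 175 × 115 = 20125.00, centroid at (87.50, 57.50).
triangular portion: A = ½·100·115 = 5750.00, centroid at (208.33, 38.33).
ΣA = 25875.00 mm², ΣAx̄ = 2958854.17 mm³, ΣAȳ = 1377604.17 mm³.
x̄ = 2958854.17/25875.00 = 114.35 mm; ȳ = 1377604.17/25875.00 = 53.24 mm.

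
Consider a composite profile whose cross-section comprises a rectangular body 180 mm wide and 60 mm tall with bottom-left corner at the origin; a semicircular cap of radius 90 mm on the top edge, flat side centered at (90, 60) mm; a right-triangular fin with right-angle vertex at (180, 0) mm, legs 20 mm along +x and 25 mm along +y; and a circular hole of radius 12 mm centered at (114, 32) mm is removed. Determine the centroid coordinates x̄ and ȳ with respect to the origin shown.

x̄ = 90.57 mm, ȳ = 66.94 mm

Part | A | x̄ᵢ | ȳᵢ | A·x̄ᵢ | A·ȳᵢ
rectangular body | 10800.00 | 90.00 | 30.00 | 972000.00 | 324000.00
semicircular top | 12723.45 | 90.00 | 98.20 | 1145110.52 | 1249407.01
triangular fin | 250.00 | 186.67 | 8.33 | 46666.67 | 2083.33
hole | -452.39 | 114.00 | 32.00 | -51572.39 | -14476.46
Σ | 23321.06 |  |  | 2112204.80 | 1561013.89
x̄ = 2112204.80 / 23321.06 = 90.57 mm
ȳ = 1561013.89 / 23321.06 = 66.94 mm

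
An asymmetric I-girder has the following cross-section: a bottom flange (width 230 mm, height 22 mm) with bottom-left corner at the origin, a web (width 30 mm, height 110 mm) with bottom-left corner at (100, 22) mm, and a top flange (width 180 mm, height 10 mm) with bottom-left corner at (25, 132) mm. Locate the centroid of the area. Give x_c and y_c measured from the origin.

bottom flange: A = 230 × 22 = 5060.00, centroid at (115.00, 11.00).
web: A = 30 × 110 = 3300.00, centroid at (115.00, 77.00).
top flange: A = 180 × 10 = 1800.00, centroid at (115.00, 137.00).
ΣA = 10160.00 mm², ΣAx_c = 1168400.00 mm³, ΣAy_c = 556360.00 mm³.
x_c = 1168400.00/10160.00 = 115.00 mm; y_c = 556360.00/10160.00 = 54.76 mm.

x_c = 115.00 mm, y_c = 54.76 mm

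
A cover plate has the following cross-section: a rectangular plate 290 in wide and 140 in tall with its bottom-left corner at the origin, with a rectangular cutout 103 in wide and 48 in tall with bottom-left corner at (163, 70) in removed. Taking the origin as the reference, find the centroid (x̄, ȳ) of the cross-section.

plate: A = 290 × 140 = 40600.00, centroid at (145.00, 70.00).
hole: A = −(103 × 48) = -4944.00, centroid at (214.50, 94.00).
ΣA = 35656.00 in², ΣAx̄ = 4826512.00 in³, ΣAȳ = 2377264.00 in³.
x̄ = 4826512.00/35656.00 = 135.36 in; ȳ = 2377264.00/35656.00 = 66.67 in.

x̄ = 135.36 in, ȳ = 66.67 in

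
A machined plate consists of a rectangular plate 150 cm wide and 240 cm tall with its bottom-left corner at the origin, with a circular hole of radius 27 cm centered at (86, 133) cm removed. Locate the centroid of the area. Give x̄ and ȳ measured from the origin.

plate: A = 150 × 240 = 36000.00, centroid at (75.00, 120.00).
hole: A = −π·27² = -2290.22, centroid at (86.00, 133.00).
ΣA = 33709.78 cm², ΣAx̄ = 2503040.99 cm³, ΣAȳ = 4015400.60 cm³.
x̄ = 2503040.99/33709.78 = 74.25 cm; ȳ = 4015400.60/33709.78 = 119.12 cm.

x̄ = 74.25 cm, ȳ = 119.12 cm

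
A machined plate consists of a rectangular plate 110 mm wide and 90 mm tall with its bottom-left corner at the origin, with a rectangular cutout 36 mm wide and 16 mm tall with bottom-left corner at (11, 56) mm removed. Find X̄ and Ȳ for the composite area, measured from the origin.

Part | A | x̄ᵢ | ȳᵢ | A·x̄ᵢ | A·ȳᵢ
plate | 9900.00 | 55.00 | 45.00 | 544500.00 | 445500.00
hole | -576.00 | 29.00 | 64.00 | -16704.00 | -36864.00
Σ | 9324.00 |  |  | 527796.00 | 408636.00
X̄ = 527796.00 / 9324.00 = 56.61 mm
Ȳ = 408636.00 / 9324.00 = 43.83 mm

X̄ = 56.61 mm, Ȳ = 43.83 mm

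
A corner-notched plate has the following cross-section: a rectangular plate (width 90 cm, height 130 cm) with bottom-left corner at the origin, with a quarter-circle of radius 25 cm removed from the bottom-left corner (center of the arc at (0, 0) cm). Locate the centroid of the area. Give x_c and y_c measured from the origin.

Part | A | x̄ᵢ | ȳᵢ | A·x̄ᵢ | A·ȳᵢ
plate | 11700.00 | 45.00 | 65.00 | 526500.00 | 760500.00
removed quarter-circle | -490.87 | 10.61 | 10.61 | -5208.33 | -5208.33
Σ | 11209.13 |  |  | 521291.67 | 755291.67
x_c = 521291.67 / 11209.13 = 46.51 cm
y_c = 755291.67 / 11209.13 = 67.38 cm

x_c = 46.51 cm, y_c = 67.38 cm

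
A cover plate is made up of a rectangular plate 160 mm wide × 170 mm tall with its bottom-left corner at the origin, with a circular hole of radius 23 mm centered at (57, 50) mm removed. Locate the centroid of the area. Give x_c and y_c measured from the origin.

plate: A = 160 × 170 = 27200.00, centroid at (80.00, 85.00).
hole: A = −π·23² = -1661.90, centroid at (57.00, 50.00).
ΣA = 25538.10 mm², ΣAx_c = 2081271.56 mm³, ΣAy_c = 2228904.87 mm³.
x_c = 2081271.56/25538.10 = 81.50 mm; y_c = 2228904.87/25538.10 = 87.28 mm.

x_c = 81.50 mm, y_c = 87.28 mm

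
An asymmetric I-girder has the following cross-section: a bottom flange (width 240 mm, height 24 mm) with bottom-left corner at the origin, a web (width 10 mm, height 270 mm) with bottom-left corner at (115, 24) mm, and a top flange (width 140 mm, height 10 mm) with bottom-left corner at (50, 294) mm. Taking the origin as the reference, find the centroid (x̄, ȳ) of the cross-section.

bottom flange: A = 240 × 24 = 5760.00, centroid at (120.00, 12.00).
web: A = 10 × 270 = 2700.00, centroid at (120.00, 159.00).
top flange: A = 140 × 10 = 1400.00, centroid at (120.00, 299.00).
ΣA = 9860.00 mm², ΣAx̄ = 1183200.00 mm³, ΣAȳ = 917020.00 mm³.
x̄ = 1183200.00/9860.00 = 120.00 mm; ȳ = 917020.00/9860.00 = 93.00 mm.

x̄ = 120.00 mm, ȳ = 93.00 mm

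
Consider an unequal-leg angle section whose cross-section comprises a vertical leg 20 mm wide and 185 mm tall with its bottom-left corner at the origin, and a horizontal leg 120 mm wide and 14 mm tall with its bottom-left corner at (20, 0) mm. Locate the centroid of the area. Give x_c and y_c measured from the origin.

x_c = 31.86 mm, y_c = 65.80 mm

vertical leg: A = 20 × 185 = 3700.00, centroid at (10.00, 92.50).
horizontal leg: A = 120 × 14 = 1680.00, centroid at (80.00, 7.00).
ΣA = 5380.00 mm², ΣAx_c = 171400.00 mm³, ΣAy_c = 354010.00 mm³.
x_c = 171400.00/5380.00 = 31.86 mm; y_c = 354010.00/5380.00 = 65.80 mm.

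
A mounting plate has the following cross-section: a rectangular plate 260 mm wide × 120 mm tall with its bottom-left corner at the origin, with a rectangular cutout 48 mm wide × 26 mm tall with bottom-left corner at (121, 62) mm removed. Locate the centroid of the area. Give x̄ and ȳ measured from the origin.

Part | A | x̄ᵢ | ȳᵢ | A·x̄ᵢ | A·ȳᵢ
plate | 31200.00 | 130.00 | 60.00 | 4056000.00 | 1872000.00
hole | -1248.00 | 145.00 | 75.00 | -180960.00 | -93600.00
Σ | 29952.00 |  |  | 3875040.00 | 1778400.00
x̄ = 3875040.00 / 29952.00 = 129.38 mm
ȳ = 1778400.00 / 29952.00 = 59.38 mm

x̄ = 129.38 mm, ȳ = 59.38 mm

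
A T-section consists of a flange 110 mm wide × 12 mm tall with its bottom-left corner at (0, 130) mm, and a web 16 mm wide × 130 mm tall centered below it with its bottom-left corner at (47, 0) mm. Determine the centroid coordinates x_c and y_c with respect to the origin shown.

web: A = 16 × 130 = 2080.00, centroid at (55.00, 65.00).
flange: A = 110 × 12 = 1320.00, centroid at (55.00, 136.00).
ΣA = 3400.00 mm², ΣAx_c = 187000.00 mm³, ΣAy_c = 314720.00 mm³.
x_c = 187000.00/3400.00 = 55.00 mm; y_c = 314720.00/3400.00 = 92.56 mm.

x_c = 55.00 mm, y_c = 92.56 mm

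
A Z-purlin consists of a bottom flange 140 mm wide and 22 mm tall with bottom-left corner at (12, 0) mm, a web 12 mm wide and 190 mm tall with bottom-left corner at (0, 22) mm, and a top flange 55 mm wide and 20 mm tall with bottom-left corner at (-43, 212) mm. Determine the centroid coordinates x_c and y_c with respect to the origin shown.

bottom flange: A = 140 × 22 = 3080.00, centroid at (82.00, 11.00).
web: A = 12 × 190 = 2280.00, centroid at (6.00, 117.00).
top flange: A = 55 × 20 = 1100.00, centroid at (-15.50, 222.00).
ΣA = 6460.00 mm², ΣAx_c = 249190.00 mm³, ΣAy_c = 544840.00 mm³.
x_c = 249190.00/6460.00 = 38.57 mm; y_c = 544840.00/6460.00 = 84.34 mm.

x_c = 38.57 mm, y_c = 84.34 mm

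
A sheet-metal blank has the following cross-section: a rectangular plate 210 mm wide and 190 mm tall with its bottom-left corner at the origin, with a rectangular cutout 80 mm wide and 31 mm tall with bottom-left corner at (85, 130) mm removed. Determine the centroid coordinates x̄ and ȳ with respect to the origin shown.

Part | A | x̄ᵢ | ȳᵢ | A·x̄ᵢ | A·ȳᵢ
plate | 39900.00 | 105.00 | 95.00 | 4189500.00 | 3790500.00
hole | -2480.00 | 125.00 | 145.50 | -310000.00 | -360840.00
Σ | 37420.00 |  |  | 3879500.00 | 3429660.00
x̄ = 3879500.00 / 37420.00 = 103.67 mm
ȳ = 3429660.00 / 37420.00 = 91.65 mm

x̄ = 103.67 mm, ȳ = 91.65 mm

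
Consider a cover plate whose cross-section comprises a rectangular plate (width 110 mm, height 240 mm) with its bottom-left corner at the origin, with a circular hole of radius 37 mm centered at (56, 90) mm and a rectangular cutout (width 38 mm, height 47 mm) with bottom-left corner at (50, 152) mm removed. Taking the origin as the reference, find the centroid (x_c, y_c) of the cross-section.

x_c = 53.56 mm, y_c = 121.47 mm

Part | A | x̄ᵢ | ȳᵢ | A·x̄ᵢ | A·ȳᵢ
plate | 26400.00 | 55.00 | 120.00 | 1452000.00 | 3168000.00
hole 1 | -4300.84 | 56.00 | 90.00 | -240847.06 | -387075.63
hole 2 | -1786.00 | 69.00 | 175.50 | -123234.00 | -313443.00
Σ | 20313.16 |  |  | 1087918.94 | 2467481.37
x_c = 1087918.94 / 20313.16 = 53.56 mm
y_c = 2467481.37 / 20313.16 = 121.47 mm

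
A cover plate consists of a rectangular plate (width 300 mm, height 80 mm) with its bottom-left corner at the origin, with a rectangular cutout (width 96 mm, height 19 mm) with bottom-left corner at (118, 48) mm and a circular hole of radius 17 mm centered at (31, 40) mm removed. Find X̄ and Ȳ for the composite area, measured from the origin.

plate: A = 300 × 80 = 24000.00, centroid at (150.00, 40.00).
hole 1: A = −(96 × 19) = -1824.00, centroid at (166.00, 57.50).
hole 2: A = −π·17² = -907.92, centroid at (31.00, 40.00).
ΣA = 21268.08 mm², ΣAX̄ = 3269070.47 mm³, ΣAȲ = 818803.19 mm³.
X̄ = 3269070.47/21268.08 = 153.71 mm; Ȳ = 818803.19/21268.08 = 38.50 mm.

X̄ = 153.71 mm, Ȳ = 38.50 mm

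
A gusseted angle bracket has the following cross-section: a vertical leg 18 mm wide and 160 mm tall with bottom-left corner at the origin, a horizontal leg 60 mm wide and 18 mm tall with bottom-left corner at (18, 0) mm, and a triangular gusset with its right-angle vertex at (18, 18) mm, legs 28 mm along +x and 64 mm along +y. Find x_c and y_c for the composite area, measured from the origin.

vertical leg: A = 18 × 160 = 2880.00, centroid at (9.00, 80.00).
horizontal leg: A = 60 × 18 = 1080.00, centroid at (48.00, 9.00).
gusset: A = ½·28·64 = 896.00, centroid at (27.33, 39.33).
ΣA = 4856.00 mm²
ΣAx_c = (2880.00)(9.00) + (1080.00)(48.00) + (896.00)(27.33) = 102250.67 mm³
ΣAy_c = (2880.00)(80.00) + (1080.00)(9.00) + (896.00)(39.33) = 275362.67 mm³
x_c = 102250.67 / 4856.00 = 21.06 mm
y_c = 275362.67 / 4856.00 = 56.71 mm

x_c = 21.06 mm, y_c = 56.71 mm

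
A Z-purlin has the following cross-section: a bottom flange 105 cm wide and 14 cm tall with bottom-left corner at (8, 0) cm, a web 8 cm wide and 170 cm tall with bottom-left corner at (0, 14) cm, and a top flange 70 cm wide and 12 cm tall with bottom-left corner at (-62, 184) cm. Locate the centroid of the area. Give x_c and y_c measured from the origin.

x_c = 19.54 cm, y_c = 82.98 cm

bottom flange: A = 105 × 14 = 1470.00, centroid at (60.50, 7.00).
web: A = 8 × 170 = 1360.00, centroid at (4.00, 99.00).
top flange: A = 70 × 12 = 840.00, centroid at (-27.00, 190.00).
ΣA = 3670.00 cm²
ΣAx_c = (1470.00)(60.50) + (1360.00)(4.00) + (840.00)(-27.00) = 71695.00 cm³
ΣAy_c = (1470.00)(7.00) + (1360.00)(99.00) + (840.00)(190.00) = 304530.00 cm³
x_c = 71695.00 / 3670.00 = 19.54 cm
y_c = 304530.00 / 3670.00 = 82.98 cm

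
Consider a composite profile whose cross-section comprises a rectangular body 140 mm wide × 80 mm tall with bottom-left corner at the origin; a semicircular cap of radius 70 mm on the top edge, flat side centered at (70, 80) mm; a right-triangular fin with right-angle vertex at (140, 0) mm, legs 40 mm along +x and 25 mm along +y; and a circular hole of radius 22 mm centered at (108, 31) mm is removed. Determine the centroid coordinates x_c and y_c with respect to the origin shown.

rectangular body: A = 140 × 80 = 11200.00, centroid at (70.00, 40.00).
semicircular top: A = ½π·70² = 7696.90, centroid at (70.00, 109.71).
triangular fin: A = ½·40·25 = 500.00, centroid at (153.33, 8.33).
hole: A = −π·22² = -1520.53, centroid at (108.00, 31.00).
ΣA = 17876.37 mm², ΣAx_c = 1235232.48 mm³, ΣAy_c = 1249449.04 mm³.
x_c = 1235232.48/17876.37 = 69.10 mm; y_c = 1249449.04/17876.37 = 69.89 mm.

x_c = 69.10 mm, y_c = 69.89 mm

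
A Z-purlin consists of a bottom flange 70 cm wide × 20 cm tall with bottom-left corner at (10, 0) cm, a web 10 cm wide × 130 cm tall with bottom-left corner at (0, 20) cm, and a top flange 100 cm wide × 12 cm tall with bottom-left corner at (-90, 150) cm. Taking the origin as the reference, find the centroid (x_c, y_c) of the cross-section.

Part | A | x̄ᵢ | ȳᵢ | A·x̄ᵢ | A·ȳᵢ
bottom flange | 1400.00 | 45.00 | 10.00 | 63000.00 | 14000.00
web | 1300.00 | 5.00 | 85.00 | 6500.00 | 110500.00
top flange | 1200.00 | -40.00 | 156.00 | -48000.00 | 187200.00
Σ | 3900.00 |  |  | 21500.00 | 311700.00
x_c = 21500.00 / 3900.00 = 5.51 cm
y_c = 311700.00 / 3900.00 = 79.92 cm

x_c = 5.51 cm, y_c = 79.92 cm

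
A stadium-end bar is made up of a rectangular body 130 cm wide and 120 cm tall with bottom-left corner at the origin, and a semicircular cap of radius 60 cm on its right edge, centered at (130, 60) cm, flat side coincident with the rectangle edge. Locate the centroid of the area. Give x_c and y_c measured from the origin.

x_c = 89.07 cm, y_c = 60.00 cm

rectangular body: A = 130 × 120 = 15600.00, centroid at (65.00, 60.00).
semicircular end: A = ½π·60² = 5654.87, centroid at (155.46, 60.00).
ΣA = 21254.87 cm², ΣAx_c = 1893132.68 cm³, ΣAy_c = 1275292.01 cm³.
x_c = 1893132.68/21254.87 = 89.07 cm; y_c = 1275292.01/21254.87 = 60.00 cm.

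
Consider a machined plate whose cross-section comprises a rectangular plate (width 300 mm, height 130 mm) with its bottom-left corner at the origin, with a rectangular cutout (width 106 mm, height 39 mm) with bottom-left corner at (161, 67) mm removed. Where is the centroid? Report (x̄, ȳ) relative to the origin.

Part | A | x̄ᵢ | ȳᵢ | A·x̄ᵢ | A·ȳᵢ
plate | 39000.00 | 150.00 | 65.00 | 5850000.00 | 2535000.00
hole | -4134.00 | 214.00 | 86.50 | -884676.00 | -357591.00
Σ | 34866.00 |  |  | 4965324.00 | 2177409.00
x̄ = 4965324.00 / 34866.00 = 142.41 mm
ȳ = 2177409.00 / 34866.00 = 62.45 mm

x̄ = 142.41 mm, ȳ = 62.45 mm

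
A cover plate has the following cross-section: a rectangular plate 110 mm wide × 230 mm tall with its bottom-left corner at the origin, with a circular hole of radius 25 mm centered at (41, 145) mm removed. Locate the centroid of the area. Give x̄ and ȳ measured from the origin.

plate: A = 110 × 230 = 25300.00, centroid at (55.00, 115.00).
hole: A = −π·25² = -1963.50, centroid at (41.00, 145.00).
ΣA = 23336.50 mm², ΣAx̄ = 1310996.69 mm³, ΣAȳ = 2624793.17 mm³.
x̄ = 1310996.69/23336.50 = 56.18 mm; ȳ = 2624793.17/23336.50 = 112.48 mm.

x̄ = 56.18 mm, ȳ = 112.48 mm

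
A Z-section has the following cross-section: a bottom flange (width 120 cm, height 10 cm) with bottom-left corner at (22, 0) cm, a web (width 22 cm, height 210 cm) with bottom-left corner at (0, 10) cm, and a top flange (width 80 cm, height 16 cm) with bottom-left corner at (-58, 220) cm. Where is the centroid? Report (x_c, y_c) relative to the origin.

x_c = 17.77 cm, y_c = 116.78 cm

Part | A | x̄ᵢ | ȳᵢ | A·x̄ᵢ | A·ȳᵢ
bottom flange | 1200.00 | 82.00 | 5.00 | 98400.00 | 6000.00
web | 4620.00 | 11.00 | 115.00 | 50820.00 | 531300.00
top flange | 1280.00 | -18.00 | 228.00 | -23040.00 | 291840.00
Σ | 7100.00 |  |  | 126180.00 | 829140.00
x_c = 126180.00 / 7100.00 = 17.77 cm
y_c = 829140.00 / 7100.00 = 116.78 cm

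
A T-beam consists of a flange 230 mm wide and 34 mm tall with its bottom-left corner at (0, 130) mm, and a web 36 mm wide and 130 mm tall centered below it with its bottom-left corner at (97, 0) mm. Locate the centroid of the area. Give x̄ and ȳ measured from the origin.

x̄ = 115.00 mm, ȳ = 116.30 mm

web: A = 36 × 130 = 4680.00, centroid at (115.00, 65.00).
flange: A = 230 × 34 = 7820.00, centroid at (115.00, 147.00).
ΣA = 12500.00 mm²
ΣAx̄ = (4680.00)(115.00) + (7820.00)(115.00) = 1437500.00 mm³
ΣAȳ = (4680.00)(65.00) + (7820.00)(147.00) = 1453740.00 mm³
x̄ = 1437500.00 / 12500.00 = 115.00 mm
ȳ = 1453740.00 / 12500.00 = 116.30 mm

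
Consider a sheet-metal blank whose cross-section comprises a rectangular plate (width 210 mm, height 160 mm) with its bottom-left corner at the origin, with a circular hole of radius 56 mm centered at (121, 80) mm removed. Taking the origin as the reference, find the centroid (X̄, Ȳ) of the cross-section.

plate: A = 210 × 160 = 33600.00, centroid at (105.00, 80.00).
hole: A = −π·56² = -9852.03, centroid at (121.00, 80.00).
ΣA = 23747.97 mm²
ΣAX̄ = (33600.00)(105.00) + (-9852.03)(121.00) = 2335903.82 mm³
ΣAȲ = (33600.00)(80.00) + (-9852.03)(80.00) = 1899837.24 mm³
X̄ = 2335903.82 / 23747.97 = 98.36 mm
Ȳ = 1899837.24 / 23747.97 = 80.00 mm

X̄ = 98.36 mm, Ȳ = 80.00 mm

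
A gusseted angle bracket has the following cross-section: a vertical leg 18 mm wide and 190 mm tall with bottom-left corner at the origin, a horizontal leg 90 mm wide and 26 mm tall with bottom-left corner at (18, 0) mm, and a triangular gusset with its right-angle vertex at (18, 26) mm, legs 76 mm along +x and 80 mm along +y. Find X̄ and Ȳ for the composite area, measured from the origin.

X̄ = 35.22 mm, Ȳ = 58.57 mm

Part | A | x̄ᵢ | ȳᵢ | A·x̄ᵢ | A·ȳᵢ
vertical leg | 3420.00 | 9.00 | 95.00 | 30780.00 | 324900.00
horizontal leg | 2340.00 | 63.00 | 13.00 | 147420.00 | 30420.00
gusset | 3040.00 | 43.33 | 52.67 | 131733.33 | 160106.67
Σ | 8800.00 |  |  | 309933.33 | 515426.67
X̄ = 309933.33 / 8800.00 = 35.22 mm
Ȳ = 515426.67 / 8800.00 = 58.57 mm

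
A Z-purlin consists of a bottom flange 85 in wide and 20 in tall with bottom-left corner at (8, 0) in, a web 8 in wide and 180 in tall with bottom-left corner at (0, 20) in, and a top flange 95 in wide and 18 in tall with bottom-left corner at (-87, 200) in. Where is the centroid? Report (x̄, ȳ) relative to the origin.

Part | A | x̄ᵢ | ȳᵢ | A·x̄ᵢ | A·ȳᵢ
bottom flange | 1700.00 | 50.50 | 10.00 | 85850.00 | 17000.00
web | 1440.00 | 4.00 | 110.00 | 5760.00 | 158400.00
top flange | 1710.00 | -39.50 | 209.00 | -67545.00 | 357390.00
Σ | 4850.00 |  |  | 24065.00 | 532790.00
x̄ = 24065.00 / 4850.00 = 4.96 in
ȳ = 532790.00 / 4850.00 = 109.85 in

x̄ = 4.96 in, ȳ = 109.85 in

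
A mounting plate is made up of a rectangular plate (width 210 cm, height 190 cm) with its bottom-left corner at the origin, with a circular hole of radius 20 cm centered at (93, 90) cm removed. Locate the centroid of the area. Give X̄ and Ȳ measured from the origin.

X̄ = 105.39 cm, Ȳ = 95.16 cm

plate: A = 210 × 190 = 39900.00, centroid at (105.00, 95.00).
hole: A = −π·20² = -1256.64, centroid at (93.00, 90.00).
ΣA = 38643.36 cm², ΣAX̄ = 4072632.75 cm³, ΣAȲ = 3677402.66 cm³.
X̄ = 4072632.75/38643.36 = 105.39 cm; Ȳ = 3677402.66/38643.36 = 95.16 cm.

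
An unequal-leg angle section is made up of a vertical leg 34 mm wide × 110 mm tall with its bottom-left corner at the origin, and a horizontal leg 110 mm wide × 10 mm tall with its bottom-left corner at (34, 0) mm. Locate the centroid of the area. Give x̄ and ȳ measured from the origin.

x̄ = 33.36 mm, ȳ = 43.64 mm

vertical leg: A = 34 × 110 = 3740.00, centroid at (17.00, 55.00).
horizontal leg: A = 110 × 10 = 1100.00, centroid at (89.00, 5.00).
ΣA = 4840.00 mm²
ΣAx̄ = (3740.00)(17.00) + (1100.00)(89.00) = 161480.00 mm³
ΣAȳ = (3740.00)(55.00) + (1100.00)(5.00) = 211200.00 mm³
x̄ = 161480.00 / 4840.00 = 33.36 mm
ȳ = 211200.00 / 4840.00 = 43.64 mm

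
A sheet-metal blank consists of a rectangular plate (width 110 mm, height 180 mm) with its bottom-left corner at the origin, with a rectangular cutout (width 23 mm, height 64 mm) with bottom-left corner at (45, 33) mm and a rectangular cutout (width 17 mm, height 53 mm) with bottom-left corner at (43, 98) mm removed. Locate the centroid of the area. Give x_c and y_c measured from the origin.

x_c = 55.05 mm, y_c = 90.33 mm

Part | A | x̄ᵢ | ȳᵢ | A·x̄ᵢ | A·ȳᵢ
plate | 19800.00 | 55.00 | 90.00 | 1089000.00 | 1782000.00
hole 1 | -1472.00 | 56.50 | 65.00 | -83168.00 | -95680.00
hole 2 | -901.00 | 51.50 | 124.50 | -46401.50 | -112174.50
Σ | 17427.00 |  |  | 959430.50 | 1574145.50
x_c = 959430.50 / 17427.00 = 55.05 mm
y_c = 1574145.50 / 17427.00 = 90.33 mm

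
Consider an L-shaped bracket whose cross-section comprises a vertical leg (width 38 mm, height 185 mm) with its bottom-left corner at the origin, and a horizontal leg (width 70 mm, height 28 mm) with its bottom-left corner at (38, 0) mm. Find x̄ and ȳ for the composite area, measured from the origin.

Part | A | x̄ᵢ | ȳᵢ | A·x̄ᵢ | A·ȳᵢ
vertical leg | 7030.00 | 19.00 | 92.50 | 133570.00 | 650275.00
horizontal leg | 1960.00 | 73.00 | 14.00 | 143080.00 | 27440.00
Σ | 8990.00 |  |  | 276650.00 | 677715.00
x̄ = 276650.00 / 8990.00 = 30.77 mm
ȳ = 677715.00 / 8990.00 = 75.39 mm

x̄ = 30.77 mm, ȳ = 75.39 mm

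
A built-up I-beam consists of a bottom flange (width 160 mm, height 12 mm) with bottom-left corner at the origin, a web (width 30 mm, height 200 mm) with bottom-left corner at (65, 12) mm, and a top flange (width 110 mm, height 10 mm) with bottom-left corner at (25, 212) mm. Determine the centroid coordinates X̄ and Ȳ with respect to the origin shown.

X̄ = 80.00 mm, Ȳ = 102.24 mm

Part | A | x̄ᵢ | ȳᵢ | A·x̄ᵢ | A·ȳᵢ
bottom flange | 1920.00 | 80.00 | 6.00 | 153600.00 | 11520.00
web | 6000.00 | 80.00 | 112.00 | 480000.00 | 672000.00
top flange | 1100.00 | 80.00 | 217.00 | 88000.00 | 238700.00
Σ | 9020.00 |  |  | 721600.00 | 922220.00
X̄ = 721600.00 / 9020.00 = 80.00 mm
Ȳ = 922220.00 / 9020.00 = 102.24 mm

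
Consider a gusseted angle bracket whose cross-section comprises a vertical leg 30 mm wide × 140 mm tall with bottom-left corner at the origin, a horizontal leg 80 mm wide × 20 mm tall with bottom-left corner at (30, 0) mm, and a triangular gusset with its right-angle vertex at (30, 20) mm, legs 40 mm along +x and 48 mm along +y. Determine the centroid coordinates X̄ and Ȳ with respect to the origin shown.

X̄ = 32.04 mm, Ȳ = 50.97 mm

Part | A | x̄ᵢ | ȳᵢ | A·x̄ᵢ | A·ȳᵢ
vertical leg | 4200.00 | 15.00 | 70.00 | 63000.00 | 294000.00
horizontal leg | 1600.00 | 70.00 | 10.00 | 112000.00 | 16000.00
gusset | 960.00 | 43.33 | 36.00 | 41600.00 | 34560.00
Σ | 6760.00 |  |  | 216600.00 | 344560.00
X̄ = 216600.00 / 6760.00 = 32.04 mm
Ȳ = 344560.00 / 6760.00 = 50.97 mm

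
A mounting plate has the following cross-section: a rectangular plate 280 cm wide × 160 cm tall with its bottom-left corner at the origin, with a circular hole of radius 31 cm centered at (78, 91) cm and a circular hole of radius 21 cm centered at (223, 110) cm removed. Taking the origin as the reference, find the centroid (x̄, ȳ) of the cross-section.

plate: A = 280 × 160 = 44800.00, centroid at (140.00, 80.00).
hole 1: A = −π·31² = -3019.07, centroid at (78.00, 91.00).
hole 2: A = −π·21² = -1385.44, centroid at (223.00, 110.00).
ΣA = 40395.49 cm², ΣAx̄ = 5727558.85 cm³, ΣAȳ = 3156865.92 cm³.
x̄ = 5727558.85/40395.49 = 141.79 cm; ȳ = 3156865.92/40395.49 = 78.15 cm.

x̄ = 141.79 cm, ȳ = 78.15 cm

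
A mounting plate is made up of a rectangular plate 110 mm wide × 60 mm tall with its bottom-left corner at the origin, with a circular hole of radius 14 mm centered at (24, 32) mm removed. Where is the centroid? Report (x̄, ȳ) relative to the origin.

x̄ = 58.19 mm, ȳ = 29.79 mm

plate: A = 110 × 60 = 6600.00, centroid at (55.00, 30.00).
hole: A = −π·14² = -615.75, centroid at (24.00, 32.00).
ΣA = 5984.25 mm²
ΣAx̄ = (6600.00)(55.00) + (-615.75)(24.00) = 348221.95 mm³
ΣAȳ = (6600.00)(30.00) + (-615.75)(32.00) = 178295.93 mm³
x̄ = 348221.95 / 5984.25 = 58.19 mm
ȳ = 178295.93 / 5984.25 = 29.79 mm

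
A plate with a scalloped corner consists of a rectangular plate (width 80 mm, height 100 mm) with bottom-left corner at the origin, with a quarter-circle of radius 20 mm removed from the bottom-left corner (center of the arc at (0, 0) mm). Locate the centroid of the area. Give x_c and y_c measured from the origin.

plate: A = 80 × 100 = 8000.00, centroid at (40.00, 50.00).
removed quarter-circle: A = −¼π·20² = -314.16, centroid at (8.49, 8.49).
ΣA = 7685.84 mm², ΣAx_c = 317333.33 mm³, ΣAy_c = 397333.33 mm³.
x_c = 317333.33/7685.84 = 41.29 mm; y_c = 397333.33/7685.84 = 51.70 mm.

x_c = 41.29 mm, y_c = 51.70 mm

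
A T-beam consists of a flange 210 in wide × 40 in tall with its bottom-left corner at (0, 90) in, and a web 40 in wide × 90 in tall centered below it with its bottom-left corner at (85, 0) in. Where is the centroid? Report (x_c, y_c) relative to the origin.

web: A = 40 × 90 = 3600.00, centroid at (105.00, 45.00).
flange: A = 210 × 40 = 8400.00, centroid at (105.00, 110.00).
ΣA = 12000.00 in²
ΣAx_c = (3600.00)(105.00) + (8400.00)(105.00) = 1260000.00 in³
ΣAy_c = (3600.00)(45.00) + (8400.00)(110.00) = 1086000.00 in³
x_c = 1260000.00 / 12000.00 = 105.00 in
y_c = 1086000.00 / 12000.00 = 90.50 in

x_c = 105.00 in, y_c = 90.50 in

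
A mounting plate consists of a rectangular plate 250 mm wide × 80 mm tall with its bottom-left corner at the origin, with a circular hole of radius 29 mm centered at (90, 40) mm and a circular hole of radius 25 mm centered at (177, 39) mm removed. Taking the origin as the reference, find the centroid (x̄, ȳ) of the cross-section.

plate: A = 250 × 80 = 20000.00, centroid at (125.00, 40.00).
hole 1: A = −π·29² = -2642.08, centroid at (90.00, 40.00).
hole 2: A = −π·25² = -1963.50, centroid at (177.00, 39.00).
ΣA = 15394.43 mm²
ΣAx̄ = (20000.00)(125.00) + (-2642.08)(90.00) + (-1963.50)(177.00) = 1914674.16 mm³
ΣAȳ = (20000.00)(40.00) + (-2642.08)(40.00) + (-1963.50)(39.00) = 617740.50 mm³
x̄ = 1914674.16 / 15394.43 = 124.37 mm
ȳ = 617740.50 / 15394.43 = 40.13 mm

x̄ = 124.37 mm, ȳ = 40.13 mm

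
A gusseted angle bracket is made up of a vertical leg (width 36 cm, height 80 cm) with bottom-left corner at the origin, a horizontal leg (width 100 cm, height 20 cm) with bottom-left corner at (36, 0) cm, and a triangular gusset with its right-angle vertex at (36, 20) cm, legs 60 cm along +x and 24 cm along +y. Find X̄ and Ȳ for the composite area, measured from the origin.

vertical leg: A = 36 × 80 = 2880.00, centroid at (18.00, 40.00).
horizontal leg: A = 100 × 20 = 2000.00, centroid at (86.00, 10.00).
gusset: A = ½·60·24 = 720.00, centroid at (56.00, 28.00).
ΣA = 5600.00 cm²
ΣAX̄ = (2880.00)(18.00) + (2000.00)(86.00) + (720.00)(56.00) = 264160.00 cm³
ΣAȲ = (2880.00)(40.00) + (2000.00)(10.00) + (720.00)(28.00) = 155360.00 cm³
X̄ = 264160.00 / 5600.00 = 47.17 cm
Ȳ = 155360.00 / 5600.00 = 27.74 cm

X̄ = 47.17 cm, Ȳ = 27.74 cm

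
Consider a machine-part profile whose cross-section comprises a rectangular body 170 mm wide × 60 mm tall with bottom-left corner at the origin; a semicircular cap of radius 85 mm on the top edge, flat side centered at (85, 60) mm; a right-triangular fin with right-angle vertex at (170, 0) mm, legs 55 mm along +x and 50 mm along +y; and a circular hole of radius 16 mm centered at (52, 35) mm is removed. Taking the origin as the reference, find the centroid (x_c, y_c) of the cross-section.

rectangular body: A = 170 × 60 = 10200.00, centroid at (85.00, 30.00).
semicircular top: A = ½π·85² = 11349.00, centroid at (85.00, 96.08).
triangular fin: A = ½·55·50 = 1375.00, centroid at (188.33, 16.67).
hole: A = −π·16² = -804.25, centroid at (52.00, 35.00).
ΣA = 22119.76 mm², ΣAx_c = 2048802.75 mm³, ΣAy_c = 1391124.87 mm³.
x_c = 2048802.75/22119.76 = 92.62 mm; y_c = 1391124.87/22119.76 = 62.89 mm.

x_c = 92.62 mm, y_c = 62.89 mm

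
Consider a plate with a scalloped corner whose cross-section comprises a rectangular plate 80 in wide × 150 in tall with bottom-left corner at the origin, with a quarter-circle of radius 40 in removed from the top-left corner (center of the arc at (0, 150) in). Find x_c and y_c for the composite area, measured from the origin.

plate: A = 80 × 150 = 12000.00, centroid at (40.00, 75.00).
removed quarter-circle: A = −¼π·40² = -1256.64, centroid at (16.98, 133.02).
ΣA = 10743.36 in²
ΣAx_c = (12000.00)(40.00) + (-1256.64)(16.98) = 458666.67 in³
ΣAy_c = (12000.00)(75.00) + (-1256.64)(133.02) = 732837.77 in³
x_c = 458666.67 / 10743.36 = 42.69 in
y_c = 732837.77 / 10743.36 = 68.21 in

x_c = 42.69 in, y_c = 68.21 in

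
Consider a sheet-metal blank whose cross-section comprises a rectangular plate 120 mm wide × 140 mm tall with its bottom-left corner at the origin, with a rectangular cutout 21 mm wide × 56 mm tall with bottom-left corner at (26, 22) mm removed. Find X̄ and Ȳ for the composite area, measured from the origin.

Part | A | x̄ᵢ | ȳᵢ | A·x̄ᵢ | A·ȳᵢ
plate | 16800.00 | 60.00 | 70.00 | 1008000.00 | 1176000.00
hole | -1176.00 | 36.50 | 50.00 | -42924.00 | -58800.00
Σ | 15624.00 |  |  | 965076.00 | 1117200.00
X̄ = 965076.00 / 15624.00 = 61.77 mm
Ȳ = 1117200.00 / 15624.00 = 71.51 mm

X̄ = 61.77 mm, Ȳ = 71.51 mm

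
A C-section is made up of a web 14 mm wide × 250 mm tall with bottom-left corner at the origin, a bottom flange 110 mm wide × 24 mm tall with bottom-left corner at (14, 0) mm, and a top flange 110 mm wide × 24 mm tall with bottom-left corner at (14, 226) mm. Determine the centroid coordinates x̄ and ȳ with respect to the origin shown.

x̄ = 44.28 mm, ȳ = 125.00 mm

web: A = 14 × 250 = 3500.00, centroid at (7.00, 125.00).
bottom flange: A = 110 × 24 = 2640.00, centroid at (69.00, 12.00).
top flange: A = 110 × 24 = 2640.00, centroid at (69.00, 238.00).
ΣA = 8780.00 mm²
ΣAx̄ = (3500.00)(7.00) + (2640.00)(69.00) + (2640.00)(69.00) = 388820.00 mm³
ΣAȳ = (3500.00)(125.00) + (2640.00)(12.00) + (2640.00)(238.00) = 1097500.00 mm³
x̄ = 388820.00 / 8780.00 = 44.28 mm
ȳ = 1097500.00 / 8780.00 = 125.00 mm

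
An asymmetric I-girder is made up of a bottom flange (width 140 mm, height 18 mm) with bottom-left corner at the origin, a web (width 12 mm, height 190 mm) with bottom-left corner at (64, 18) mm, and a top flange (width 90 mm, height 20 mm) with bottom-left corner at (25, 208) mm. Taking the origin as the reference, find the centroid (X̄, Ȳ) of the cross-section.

X̄ = 70.00 mm, Ȳ = 101.93 mm

bottom flange: A = 140 × 18 = 2520.00, centroid at (70.00, 9.00).
web: A = 12 × 190 = 2280.00, centroid at (70.00, 113.00).
top flange: A = 90 × 20 = 1800.00, centroid at (70.00, 218.00).
ΣA = 6600.00 mm²
ΣAX̄ = (2520.00)(70.00) + (2280.00)(70.00) + (1800.00)(70.00) = 462000.00 mm³
ΣAȲ = (2520.00)(9.00) + (2280.00)(113.00) + (1800.00)(218.00) = 672720.00 mm³
X̄ = 462000.00 / 6600.00 = 70.00 mm
Ȳ = 672720.00 / 6600.00 = 101.93 mm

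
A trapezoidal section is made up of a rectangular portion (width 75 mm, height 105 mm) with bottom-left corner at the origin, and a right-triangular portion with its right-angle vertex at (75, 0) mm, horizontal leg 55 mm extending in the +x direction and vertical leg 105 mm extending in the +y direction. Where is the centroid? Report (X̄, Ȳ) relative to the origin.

X̄ = 52.48 mm, Ȳ = 47.80 mm

rectangular portion: A = 75 × 105 = 7875.00, centroid at (37.50, 52.50).
triangular portion: A = ½·55·105 = 2887.50, centroid at (93.33, 35.00).
ΣA = 10762.50 mm², ΣAX̄ = 564812.50 mm³, ΣAȲ = 514500.00 mm³.
X̄ = 564812.50/10762.50 = 52.48 mm; Ȳ = 514500.00/10762.50 = 47.80 mm.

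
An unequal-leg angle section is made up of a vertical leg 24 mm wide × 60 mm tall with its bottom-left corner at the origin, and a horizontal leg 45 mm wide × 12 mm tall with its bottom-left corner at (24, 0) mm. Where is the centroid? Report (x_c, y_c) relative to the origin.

Part | A | x̄ᵢ | ȳᵢ | A·x̄ᵢ | A·ȳᵢ
vertical leg | 1440.00 | 12.00 | 30.00 | 17280.00 | 43200.00
horizontal leg | 540.00 | 46.50 | 6.00 | 25110.00 | 3240.00
Σ | 1980.00 |  |  | 42390.00 | 46440.00
x_c = 42390.00 / 1980.00 = 21.41 mm
y_c = 46440.00 / 1980.00 = 23.45 mm

x_c = 21.41 mm, y_c = 23.45 mm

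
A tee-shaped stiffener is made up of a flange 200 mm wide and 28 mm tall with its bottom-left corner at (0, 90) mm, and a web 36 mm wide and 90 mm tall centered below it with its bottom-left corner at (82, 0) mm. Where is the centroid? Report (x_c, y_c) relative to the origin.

x_c = 100.00 mm, y_c = 82.38 mm

Part | A | x̄ᵢ | ȳᵢ | A·x̄ᵢ | A·ȳᵢ
web | 3240.00 | 100.00 | 45.00 | 324000.00 | 145800.00
flange | 5600.00 | 100.00 | 104.00 | 560000.00 | 582400.00
Σ | 8840.00 |  |  | 884000.00 | 728200.00
x_c = 884000.00 / 8840.00 = 100.00 mm
y_c = 728200.00 / 8840.00 = 82.38 mm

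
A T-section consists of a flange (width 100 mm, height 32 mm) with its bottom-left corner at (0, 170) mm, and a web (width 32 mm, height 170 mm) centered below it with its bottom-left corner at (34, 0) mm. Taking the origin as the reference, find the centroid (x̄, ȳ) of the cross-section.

web: A = 32 × 170 = 5440.00, centroid at (50.00, 85.00).
flange: A = 100 × 32 = 3200.00, centroid at (50.00, 186.00).
ΣA = 8640.00 mm²
ΣAx̄ = (5440.00)(50.00) + (3200.00)(50.00) = 432000.00 mm³
ΣAȳ = (5440.00)(85.00) + (3200.00)(186.00) = 1057600.00 mm³
x̄ = 432000.00 / 8640.00 = 50.00 mm
ȳ = 1057600.00 / 8640.00 = 122.41 mm

x̄ = 50.00 mm, ȳ = 122.41 mm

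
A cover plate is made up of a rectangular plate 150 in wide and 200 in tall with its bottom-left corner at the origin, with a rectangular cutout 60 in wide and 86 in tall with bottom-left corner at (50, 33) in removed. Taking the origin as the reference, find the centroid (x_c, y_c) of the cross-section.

x_c = 73.96 in, y_c = 104.99 in

Part | A | x̄ᵢ | ȳᵢ | A·x̄ᵢ | A·ȳᵢ
plate | 30000.00 | 75.00 | 100.00 | 2250000.00 | 3000000.00
hole | -5160.00 | 80.00 | 76.00 | -412800.00 | -392160.00
Σ | 24840.00 |  |  | 1837200.00 | 2607840.00
x_c = 1837200.00 / 24840.00 = 73.96 in
y_c = 2607840.00 / 24840.00 = 104.99 in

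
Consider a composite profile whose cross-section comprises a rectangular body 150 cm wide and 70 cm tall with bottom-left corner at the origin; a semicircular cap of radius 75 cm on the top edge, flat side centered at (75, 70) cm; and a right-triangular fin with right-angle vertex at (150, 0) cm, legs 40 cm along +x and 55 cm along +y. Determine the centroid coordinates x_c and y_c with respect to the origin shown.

x_c = 79.75 cm, y_c = 63.00 cm

rectangular body: A = 150 × 70 = 10500.00, centroid at (75.00, 35.00).
semicircular top: A = ½π·75² = 8835.73, centroid at (75.00, 101.83).
triangular fin: A = ½·40·55 = 1100.00, centroid at (163.33, 18.33).
ΣA = 20435.73 cm²
ΣAx_c = (10500.00)(75.00) + (8835.73)(75.00) + (1100.00)(163.33) = 1629846.37 cm³
ΣAy_c = (10500.00)(35.00) + (8835.73)(101.83) + (1100.00)(18.33) = 1287417.72 cm³
x_c = 1629846.37 / 20435.73 = 79.75 cm
y_c = 1287417.72 / 20435.73 = 63.00 cm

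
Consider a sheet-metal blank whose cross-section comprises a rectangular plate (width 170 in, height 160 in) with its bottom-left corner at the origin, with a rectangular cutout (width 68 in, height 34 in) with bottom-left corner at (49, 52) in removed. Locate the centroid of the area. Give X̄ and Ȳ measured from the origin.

X̄ = 85.19 in, Ȳ = 81.02 in

plate: A = 170 × 160 = 27200.00, centroid at (85.00, 80.00).
hole: A = −(68 × 34) = -2312.00, centroid at (83.00, 69.00).
ΣA = 24888.00 in², ΣAX̄ = 2120104.00 in³, ΣAȲ = 2016472.00 in³.
X̄ = 2120104.00/24888.00 = 85.19 in; Ȳ = 2016472.00/24888.00 = 81.02 in.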